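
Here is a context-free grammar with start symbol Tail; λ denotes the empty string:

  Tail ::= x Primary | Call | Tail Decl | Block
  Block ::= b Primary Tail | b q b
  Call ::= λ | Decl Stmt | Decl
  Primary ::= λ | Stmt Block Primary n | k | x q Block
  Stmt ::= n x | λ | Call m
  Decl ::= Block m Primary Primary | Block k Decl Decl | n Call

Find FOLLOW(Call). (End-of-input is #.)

{ #, b, k, m, n, x }

In Tail ::= Call: Call is at the end, add FOLLOW(Tail) = { #, b, k, m, n, x }.
In Stmt ::= Call m: add FIRST(m) = { m }.
In Decl ::= n Call: Call is at the end, add FOLLOW(Decl) = { #, b, k, m, n, x }.
Union: FOLLOW(Call) = { #, b, k, m, n, x }.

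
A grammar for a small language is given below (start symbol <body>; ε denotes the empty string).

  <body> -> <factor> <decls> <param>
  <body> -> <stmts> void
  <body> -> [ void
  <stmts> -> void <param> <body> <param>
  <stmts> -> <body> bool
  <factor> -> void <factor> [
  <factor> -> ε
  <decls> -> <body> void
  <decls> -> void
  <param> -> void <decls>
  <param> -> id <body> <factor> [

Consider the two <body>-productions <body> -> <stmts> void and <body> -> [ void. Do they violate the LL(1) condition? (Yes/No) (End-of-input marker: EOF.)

Yes

FIRST(<stmts> void) = { [, void } and FIRST([ void) = { [ }.
Both contain [, so the two alternatives are not disjoint — LL(1) conflict.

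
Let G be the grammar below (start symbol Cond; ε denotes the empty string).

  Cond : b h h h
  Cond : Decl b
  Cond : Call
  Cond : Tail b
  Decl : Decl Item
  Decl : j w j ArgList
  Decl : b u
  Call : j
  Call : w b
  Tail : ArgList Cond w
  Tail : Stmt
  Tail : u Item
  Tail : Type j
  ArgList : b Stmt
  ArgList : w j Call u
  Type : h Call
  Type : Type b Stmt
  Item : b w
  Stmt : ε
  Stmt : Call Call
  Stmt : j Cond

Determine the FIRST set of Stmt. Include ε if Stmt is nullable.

Stmt : ε contributes ε.
From Stmt : Call Call: add FIRST(Call) = { j, w }.
Stmt : j Cond contributes {j}.
Union: FIRST(Stmt) = { j, w, ε }.

{ j, w, ε }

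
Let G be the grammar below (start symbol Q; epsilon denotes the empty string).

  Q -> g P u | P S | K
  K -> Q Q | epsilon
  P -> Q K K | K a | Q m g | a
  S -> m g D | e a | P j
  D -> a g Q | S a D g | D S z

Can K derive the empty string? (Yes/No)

K has an epsilon-production, so K ⇒ epsilon.

Yes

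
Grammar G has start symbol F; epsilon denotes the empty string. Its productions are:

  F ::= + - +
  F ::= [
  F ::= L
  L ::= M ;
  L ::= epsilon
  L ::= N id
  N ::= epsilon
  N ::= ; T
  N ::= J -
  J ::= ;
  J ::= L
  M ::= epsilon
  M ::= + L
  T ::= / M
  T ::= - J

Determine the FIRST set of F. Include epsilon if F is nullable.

{ +, -, ;, [, id, epsilon }

F ::= + - + contributes {+}.
F ::= [ contributes {[}.
From F ::= L: add FIRST(L) = { +, -, ;, id, epsilon } (including epsilon since L is nullable).
Union: FIRST(F) = { +, -, ;, [, id, epsilon }.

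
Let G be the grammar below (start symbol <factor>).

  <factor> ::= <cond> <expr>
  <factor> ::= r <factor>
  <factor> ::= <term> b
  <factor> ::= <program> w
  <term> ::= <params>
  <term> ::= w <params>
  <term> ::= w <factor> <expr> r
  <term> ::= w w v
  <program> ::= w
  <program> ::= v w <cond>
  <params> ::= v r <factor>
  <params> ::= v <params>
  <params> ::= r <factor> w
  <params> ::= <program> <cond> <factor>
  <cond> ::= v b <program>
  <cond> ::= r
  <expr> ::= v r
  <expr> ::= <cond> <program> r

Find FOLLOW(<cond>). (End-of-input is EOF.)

{ r, v, w }

In <factor> ::= <cond> <expr>: add FIRST(<expr>) = { r, v }.
In <program> ::= v w <cond>: <cond> is at the end, add FOLLOW(<program>) = { r, v, w }.
In <params> ::= <program> <cond> <factor>: add FIRST(<factor>) = { r, v, w }.
In <expr> ::= <cond> <program> r: add FIRST(<program> r) = { v, w }.
Union: FOLLOW(<cond>) = { r, v, w }.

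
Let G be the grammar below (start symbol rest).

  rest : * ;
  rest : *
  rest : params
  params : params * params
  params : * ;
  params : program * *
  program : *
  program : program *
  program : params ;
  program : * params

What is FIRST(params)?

From params : params * params: add FIRST(params) = { * }.
params : * ; contributes {*}.
From params : program * *: add FIRST(program) = { * }.
Union: FIRST(params) = { * }.

{ * }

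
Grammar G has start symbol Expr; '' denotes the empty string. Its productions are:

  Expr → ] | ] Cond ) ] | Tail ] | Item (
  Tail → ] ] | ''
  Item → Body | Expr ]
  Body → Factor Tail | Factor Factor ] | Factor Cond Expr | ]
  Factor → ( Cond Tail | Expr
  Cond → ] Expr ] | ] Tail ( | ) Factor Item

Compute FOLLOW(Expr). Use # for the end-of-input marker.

{ #, (, ), ] }

Expr is the start symbol, so # ∈ FOLLOW(Expr).
In Item → Expr ]: add FIRST(]) = { ] }.
In Body → Factor Cond Expr: Expr is at the end, add FOLLOW(Body) = { (, ), ] }.
In Factor → Expr: Expr is at the end, add FOLLOW(Factor) = { (, ), ] }.
In Cond → ] Expr ]: add FIRST(]) = { ] }.
Union: FOLLOW(Expr) = { #, (, ), ] }.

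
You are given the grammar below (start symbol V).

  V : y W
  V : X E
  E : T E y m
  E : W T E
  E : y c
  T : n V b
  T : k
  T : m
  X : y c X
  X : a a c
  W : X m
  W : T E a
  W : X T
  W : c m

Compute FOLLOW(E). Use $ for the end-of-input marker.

{ $, a, b, y }

In V : X E: E is at the end, add FOLLOW(V) = { $, b }.
In E : T E y m: add FIRST(y m) = { y }.
In E : W T E: E is at the end, add FOLLOW(E) = { $, a, b, y }.
In W : T E a: add FIRST(a) = { a }.
Union: FOLLOW(E) = { $, a, b, y }.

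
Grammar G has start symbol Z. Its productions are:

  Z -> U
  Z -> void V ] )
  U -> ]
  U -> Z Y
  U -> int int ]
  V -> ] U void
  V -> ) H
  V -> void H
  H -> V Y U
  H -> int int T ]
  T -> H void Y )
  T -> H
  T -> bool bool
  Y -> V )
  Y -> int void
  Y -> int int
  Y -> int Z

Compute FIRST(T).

From T -> H void Y ): add FIRST(H) = { ), ], int, void }.
From T -> H: add FIRST(H) = { ), ], int, void }.
T -> bool bool contributes {bool}.
Union: FIRST(T) = { ), ], bool, int, void }.

{ ), ], bool, int, void }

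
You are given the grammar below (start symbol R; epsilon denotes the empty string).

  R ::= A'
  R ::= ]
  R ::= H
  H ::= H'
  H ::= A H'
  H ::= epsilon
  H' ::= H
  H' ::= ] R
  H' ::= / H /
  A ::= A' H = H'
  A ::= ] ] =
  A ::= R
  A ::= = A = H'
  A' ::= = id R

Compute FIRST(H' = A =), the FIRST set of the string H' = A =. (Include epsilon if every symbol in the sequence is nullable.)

{ /, =, ] }

Add FIRST(H')\{epsilon} = { /, =, ] }; H' is nullable, continue.
= is a terminal; add {=} and stop.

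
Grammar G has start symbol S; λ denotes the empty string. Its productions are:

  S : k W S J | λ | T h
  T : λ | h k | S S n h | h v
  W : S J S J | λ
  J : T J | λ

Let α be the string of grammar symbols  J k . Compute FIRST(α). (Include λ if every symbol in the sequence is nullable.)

Add FIRST(J)\{λ} = { h, k, n }; J is nullable, continue.
k is a terminal; add {k} and stop.

{ h, k, n }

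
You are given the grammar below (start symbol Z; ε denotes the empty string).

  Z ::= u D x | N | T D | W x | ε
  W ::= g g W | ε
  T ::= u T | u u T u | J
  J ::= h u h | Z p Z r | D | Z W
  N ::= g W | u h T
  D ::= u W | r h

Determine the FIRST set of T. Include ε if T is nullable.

{ g, h, p, r, u, x, ε }

T ::= u T contributes {u}.
T ::= u u T u contributes {u}.
From T ::= J: add FIRST(J) = { g, h, p, r, u, x, ε } (including ε since J is nullable).
Union: FIRST(T) = { g, h, p, r, u, x, ε }.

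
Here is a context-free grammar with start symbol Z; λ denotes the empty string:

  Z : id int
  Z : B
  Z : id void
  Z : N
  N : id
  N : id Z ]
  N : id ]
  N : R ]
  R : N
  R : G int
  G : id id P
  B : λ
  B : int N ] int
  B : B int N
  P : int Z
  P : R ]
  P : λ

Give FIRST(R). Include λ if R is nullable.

{ id }

From R : N: add FIRST(N) = { id }.
From R : G int: add FIRST(G) = { id }.
Union: FIRST(R) = { id }.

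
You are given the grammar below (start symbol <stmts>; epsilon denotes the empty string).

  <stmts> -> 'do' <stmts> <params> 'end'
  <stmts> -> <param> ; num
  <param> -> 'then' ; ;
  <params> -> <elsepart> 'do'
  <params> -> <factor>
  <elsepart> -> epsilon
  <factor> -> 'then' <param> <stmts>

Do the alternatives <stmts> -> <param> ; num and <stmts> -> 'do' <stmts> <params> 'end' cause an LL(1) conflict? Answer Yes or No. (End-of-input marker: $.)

No

FIRST(<param> ; num) = { 'then' } and FIRST('do' <stmts> <params> 'end') = { 'do' }.
The FIRST sets are disjoint and neither alternative is nullable — no conflict.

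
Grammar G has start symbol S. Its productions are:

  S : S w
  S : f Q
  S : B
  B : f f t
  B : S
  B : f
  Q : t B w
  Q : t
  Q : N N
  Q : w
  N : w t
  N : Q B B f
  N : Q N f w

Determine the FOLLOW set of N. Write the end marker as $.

In Q : N N: add FIRST(N) = { t, w }.
In Q : N N: N is at the end, add FOLLOW(Q) = { $, f, t, w }.
In N : Q N f w: add FIRST(f w) = { f }.
Union: FOLLOW(N) = { $, f, t, w }.

{ $, f, t, w }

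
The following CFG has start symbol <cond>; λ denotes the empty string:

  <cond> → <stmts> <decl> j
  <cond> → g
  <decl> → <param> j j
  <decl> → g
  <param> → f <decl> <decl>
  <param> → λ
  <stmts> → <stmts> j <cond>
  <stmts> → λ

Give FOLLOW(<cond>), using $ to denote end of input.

{ $, f, g, j }

<cond> is the start symbol, so $ ∈ FOLLOW(<cond>).
In <stmts> → <stmts> j <cond>: <cond> is at the end, add FOLLOW(<stmts>) = { f, g, j }.
Union: FOLLOW(<cond>) = { $, f, g, j }.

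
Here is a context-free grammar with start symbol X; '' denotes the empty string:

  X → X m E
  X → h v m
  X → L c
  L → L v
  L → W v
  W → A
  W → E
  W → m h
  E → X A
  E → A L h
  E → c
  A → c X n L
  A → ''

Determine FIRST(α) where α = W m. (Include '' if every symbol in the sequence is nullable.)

{ c, h, m, v }

Add FIRST(W)\{''} = { c, h, m, v }; W is nullable, continue.
m is a terminal; add {m} and stop.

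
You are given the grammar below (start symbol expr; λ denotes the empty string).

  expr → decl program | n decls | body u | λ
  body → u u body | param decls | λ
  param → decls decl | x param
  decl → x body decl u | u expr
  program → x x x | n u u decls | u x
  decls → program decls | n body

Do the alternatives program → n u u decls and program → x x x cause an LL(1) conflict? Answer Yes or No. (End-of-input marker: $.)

No

FIRST(n u u decls) = { n } and FIRST(x x x) = { x }.
The FIRST sets are disjoint and neither alternative is nullable — no conflict.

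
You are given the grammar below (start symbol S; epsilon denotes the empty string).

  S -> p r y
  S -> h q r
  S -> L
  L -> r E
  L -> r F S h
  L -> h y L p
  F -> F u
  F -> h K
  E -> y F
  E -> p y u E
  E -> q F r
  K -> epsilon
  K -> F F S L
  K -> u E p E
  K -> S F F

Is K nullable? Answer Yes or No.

K has an epsilon-production, so K ⇒ epsilon.

Yes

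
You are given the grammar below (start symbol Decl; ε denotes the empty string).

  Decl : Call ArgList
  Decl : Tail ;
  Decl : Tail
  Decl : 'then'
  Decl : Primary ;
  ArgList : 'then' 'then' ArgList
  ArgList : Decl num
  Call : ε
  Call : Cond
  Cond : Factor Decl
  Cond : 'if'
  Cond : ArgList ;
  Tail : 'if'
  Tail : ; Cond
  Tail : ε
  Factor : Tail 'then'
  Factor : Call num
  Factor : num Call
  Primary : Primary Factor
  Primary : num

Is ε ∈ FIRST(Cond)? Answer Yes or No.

No

Nullable nonterminals: Call, Decl, Tail.
No production of Cond has an RHS whose symbols are all nullable, so Cond is not nullable.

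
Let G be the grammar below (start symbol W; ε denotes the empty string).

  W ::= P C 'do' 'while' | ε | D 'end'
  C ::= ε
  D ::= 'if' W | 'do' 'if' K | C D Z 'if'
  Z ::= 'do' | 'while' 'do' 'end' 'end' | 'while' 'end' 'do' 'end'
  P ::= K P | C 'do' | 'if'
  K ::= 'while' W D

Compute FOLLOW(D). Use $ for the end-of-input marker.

In W ::= D 'end': add FIRST('end') = { 'end' }.
In D ::= C D Z 'if': add FIRST(Z 'if') = { 'do', 'while' }.
In K ::= 'while' W D: D is at the end, add FOLLOW(K) = { 'do', 'end', 'if', 'while' }.
Union: FOLLOW(D) = { 'do', 'end', 'if', 'while' }.

{ 'do', 'end', 'if', 'while' }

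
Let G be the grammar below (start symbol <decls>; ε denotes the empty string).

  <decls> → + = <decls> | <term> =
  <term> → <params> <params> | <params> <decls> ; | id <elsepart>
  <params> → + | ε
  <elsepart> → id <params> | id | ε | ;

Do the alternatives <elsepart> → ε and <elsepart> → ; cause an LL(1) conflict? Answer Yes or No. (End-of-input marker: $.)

No

FIRST(ε) = { ε } and FIRST(;) = { ; }.
The first is nullable but FOLLOW(<elsepart>) = { = } is disjoint from FIRST of the second.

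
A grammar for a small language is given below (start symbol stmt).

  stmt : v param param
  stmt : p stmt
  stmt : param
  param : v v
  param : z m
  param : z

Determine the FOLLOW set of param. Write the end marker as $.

In stmt : v param param: add FIRST(param) = { v, z }.
In stmt : v param param: param is at the end, add FOLLOW(stmt) = { $ }.
In stmt : param: param is at the end, add FOLLOW(stmt) = { $ }.
Union: FOLLOW(param) = { $, v, z }.

{ $, v, z }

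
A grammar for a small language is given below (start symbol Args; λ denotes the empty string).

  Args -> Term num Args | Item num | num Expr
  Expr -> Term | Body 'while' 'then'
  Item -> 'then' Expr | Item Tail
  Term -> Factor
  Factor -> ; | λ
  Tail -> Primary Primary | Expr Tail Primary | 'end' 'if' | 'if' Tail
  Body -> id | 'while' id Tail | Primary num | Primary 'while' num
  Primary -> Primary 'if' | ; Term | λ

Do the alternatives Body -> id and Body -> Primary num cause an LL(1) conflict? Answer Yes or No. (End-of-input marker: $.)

No

FIRST(id) = { id } and FIRST(Primary num) = { 'if', ;, num }.
The FIRST sets are disjoint and neither alternative is nullable — no conflict.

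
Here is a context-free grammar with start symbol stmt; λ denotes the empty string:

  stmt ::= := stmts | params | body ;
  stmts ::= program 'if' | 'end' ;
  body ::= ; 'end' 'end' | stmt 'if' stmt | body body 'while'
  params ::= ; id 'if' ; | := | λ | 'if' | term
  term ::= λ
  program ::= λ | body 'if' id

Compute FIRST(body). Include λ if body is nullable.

body ::= ; 'end' 'end' contributes {;}.
From body ::= stmt 'if' stmt: stmt nullable, take FIRST(stmt) ∪ {'if'} = { 'if', :=, ; }.
From body ::= body body 'while': add FIRST(body) = { 'if', :=, ; }.
Union: FIRST(body) = { 'if', :=, ; }.

{ 'if', :=, ; }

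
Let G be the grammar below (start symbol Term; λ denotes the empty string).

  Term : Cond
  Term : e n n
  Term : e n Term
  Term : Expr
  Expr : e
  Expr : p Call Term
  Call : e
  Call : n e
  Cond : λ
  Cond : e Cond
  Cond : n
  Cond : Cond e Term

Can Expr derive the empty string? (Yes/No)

Nullable nonterminals: Cond, Term.
No production of Expr has an RHS whose symbols are all nullable, so Expr is not nullable.

No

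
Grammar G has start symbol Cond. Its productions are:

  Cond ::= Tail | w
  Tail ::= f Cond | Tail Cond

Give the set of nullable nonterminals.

{ } (none)

No nonterminal has an empty production or an RHS whose symbols are all nullable.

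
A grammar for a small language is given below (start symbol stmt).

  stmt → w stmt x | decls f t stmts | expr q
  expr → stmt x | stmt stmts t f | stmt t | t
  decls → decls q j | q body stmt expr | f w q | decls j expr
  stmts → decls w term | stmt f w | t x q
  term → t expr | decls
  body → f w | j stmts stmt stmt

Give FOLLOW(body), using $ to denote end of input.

In decls → q body stmt expr: add FIRST(stmt expr) = { f, q, t, w }.
Union: FOLLOW(body) = { f, q, t, w }.

{ f, q, t, w }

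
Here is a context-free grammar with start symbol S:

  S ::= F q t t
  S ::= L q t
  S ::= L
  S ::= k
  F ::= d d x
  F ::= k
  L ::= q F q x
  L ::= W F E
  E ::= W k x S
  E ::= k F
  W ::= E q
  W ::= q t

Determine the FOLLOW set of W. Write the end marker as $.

In L ::= W F E: add FIRST(F E) = { d, k }.
In E ::= W k x S: add FIRST(k x S) = { k }.
Union: FOLLOW(W) = { d, k }.

{ d, k }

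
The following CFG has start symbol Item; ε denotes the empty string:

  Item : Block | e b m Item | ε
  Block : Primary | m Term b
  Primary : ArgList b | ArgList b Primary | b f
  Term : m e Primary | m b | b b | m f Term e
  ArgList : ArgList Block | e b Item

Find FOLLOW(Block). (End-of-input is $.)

{ $, b, e, m }

In Item : Block: Block is at the end, add FOLLOW(Item) = { $, b, e, m }.
In ArgList : ArgList Block: Block is at the end, add FOLLOW(ArgList) = { b, e, m }.
Union: FOLLOW(Block) = { $, b, e, m }.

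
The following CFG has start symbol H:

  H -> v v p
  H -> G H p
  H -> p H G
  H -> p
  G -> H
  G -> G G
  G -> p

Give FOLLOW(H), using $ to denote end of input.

H is the start symbol, so $ ∈ FOLLOW(H).
In H -> G H p: add FIRST(p) = { p }.
In H -> p H G: add FIRST(G) = { p, v }.
In G -> H: H is at the end, add FOLLOW(G) = { $, p, v }.
Union: FOLLOW(H) = { $, p, v }.

{ $, p, v }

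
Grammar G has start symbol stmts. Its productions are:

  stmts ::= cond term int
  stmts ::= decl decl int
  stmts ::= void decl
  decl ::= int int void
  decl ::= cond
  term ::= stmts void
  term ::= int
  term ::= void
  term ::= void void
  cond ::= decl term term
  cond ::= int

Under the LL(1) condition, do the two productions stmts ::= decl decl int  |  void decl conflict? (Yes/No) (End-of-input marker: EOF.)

No

FIRST(decl decl int) = { int } and FIRST(void decl) = { void }.
The FIRST sets are disjoint and neither alternative is nullable — no conflict.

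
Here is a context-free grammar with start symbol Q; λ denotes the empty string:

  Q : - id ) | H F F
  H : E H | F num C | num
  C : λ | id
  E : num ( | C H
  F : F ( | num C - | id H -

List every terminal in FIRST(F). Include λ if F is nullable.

{ id, num }

From F : F (: add FIRST(F) = { id, num }.
F : num C - contributes {num}.
F : id H - contributes {id}.
Union: FIRST(F) = { id, num }.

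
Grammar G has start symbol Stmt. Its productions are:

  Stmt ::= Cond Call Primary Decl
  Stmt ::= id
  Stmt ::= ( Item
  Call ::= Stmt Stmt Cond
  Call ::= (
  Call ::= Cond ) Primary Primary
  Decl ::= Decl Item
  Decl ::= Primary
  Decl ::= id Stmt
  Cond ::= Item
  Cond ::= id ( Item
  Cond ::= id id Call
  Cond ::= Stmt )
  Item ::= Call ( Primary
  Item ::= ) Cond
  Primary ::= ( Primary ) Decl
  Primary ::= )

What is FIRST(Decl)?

{ (, ), id }

From Decl ::= Decl Item: add FIRST(Decl) = { (, ), id }.
From Decl ::= Primary: add FIRST(Primary) = { (, ) }.
Decl ::= id Stmt contributes {id}.
Union: FIRST(Decl) = { (, ), id }.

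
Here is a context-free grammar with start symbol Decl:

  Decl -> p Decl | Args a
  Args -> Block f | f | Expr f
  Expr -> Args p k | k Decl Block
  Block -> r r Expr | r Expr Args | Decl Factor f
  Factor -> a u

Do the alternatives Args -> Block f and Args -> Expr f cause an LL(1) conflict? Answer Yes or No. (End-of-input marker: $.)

FIRST(Block f) = { f, k, p, r } and FIRST(Expr f) = { f, k, p, r }.
Both contain f, so the two alternatives are not disjoint — LL(1) conflict.

Yes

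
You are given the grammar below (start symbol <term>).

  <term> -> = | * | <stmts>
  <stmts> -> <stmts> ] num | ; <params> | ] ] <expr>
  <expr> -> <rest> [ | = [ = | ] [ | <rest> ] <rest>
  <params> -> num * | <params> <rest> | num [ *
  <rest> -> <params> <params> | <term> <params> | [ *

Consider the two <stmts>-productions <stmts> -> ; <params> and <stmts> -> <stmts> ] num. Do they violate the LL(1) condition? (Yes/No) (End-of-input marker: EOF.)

FIRST(; <params>) = { ; } and FIRST(<stmts> ] num) = { ;, ] }.
Both contain ;, so the two alternatives are not disjoint — LL(1) conflict.

Yes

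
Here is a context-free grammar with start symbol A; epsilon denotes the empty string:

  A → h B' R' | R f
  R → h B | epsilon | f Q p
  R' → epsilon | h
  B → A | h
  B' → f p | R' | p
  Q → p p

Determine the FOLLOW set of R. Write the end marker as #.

{ f }

In A → R f: add FIRST(f) = { f }.
Union: FOLLOW(R) = { f }.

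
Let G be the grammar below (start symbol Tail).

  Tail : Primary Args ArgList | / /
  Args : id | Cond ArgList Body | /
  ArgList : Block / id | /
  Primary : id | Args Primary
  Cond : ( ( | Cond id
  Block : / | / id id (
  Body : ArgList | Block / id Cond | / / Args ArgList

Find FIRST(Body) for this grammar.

From Body : ArgList: add FIRST(ArgList) = { / }.
From Body : Block / id Cond: add FIRST(Block) = { / }.
Body : / / Args ArgList contributes {/}.
Union: FIRST(Body) = { / }.

{ / }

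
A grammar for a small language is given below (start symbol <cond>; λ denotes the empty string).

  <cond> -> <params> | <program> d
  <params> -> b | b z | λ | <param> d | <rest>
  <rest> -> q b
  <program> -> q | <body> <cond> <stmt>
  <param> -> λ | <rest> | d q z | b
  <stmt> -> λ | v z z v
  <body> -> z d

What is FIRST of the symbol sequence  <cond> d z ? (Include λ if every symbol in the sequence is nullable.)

Add FIRST(<cond>)\{λ} = { b, d, q, z }; <cond> is nullable, continue.
d is a terminal; add {d} and stop.

{ b, d, q, z }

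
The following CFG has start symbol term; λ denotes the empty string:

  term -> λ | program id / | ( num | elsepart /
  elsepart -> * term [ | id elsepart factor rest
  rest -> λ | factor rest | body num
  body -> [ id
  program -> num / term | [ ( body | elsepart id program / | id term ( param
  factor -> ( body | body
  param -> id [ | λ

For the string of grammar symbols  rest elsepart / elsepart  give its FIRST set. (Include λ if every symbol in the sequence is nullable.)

Add FIRST(rest)\{λ} = { (, [ }; rest is nullable, continue.
Add FIRST(elsepart) = { *, id }; elsepart is not nullable, stop.

{ (, *, [, id }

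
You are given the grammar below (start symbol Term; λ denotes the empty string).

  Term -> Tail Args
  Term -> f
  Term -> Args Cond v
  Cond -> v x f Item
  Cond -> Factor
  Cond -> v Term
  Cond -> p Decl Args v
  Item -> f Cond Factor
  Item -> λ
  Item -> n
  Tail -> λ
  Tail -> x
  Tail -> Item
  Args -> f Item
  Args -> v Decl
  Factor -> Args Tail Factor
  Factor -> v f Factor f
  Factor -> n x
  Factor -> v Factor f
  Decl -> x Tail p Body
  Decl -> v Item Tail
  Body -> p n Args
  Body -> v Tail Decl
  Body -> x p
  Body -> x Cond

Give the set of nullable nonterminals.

{ Item, Tail }

Directly nullable (have an λ-production): Item, Tail.
No other nonterminal has a production whose RHS symbols are all nullable.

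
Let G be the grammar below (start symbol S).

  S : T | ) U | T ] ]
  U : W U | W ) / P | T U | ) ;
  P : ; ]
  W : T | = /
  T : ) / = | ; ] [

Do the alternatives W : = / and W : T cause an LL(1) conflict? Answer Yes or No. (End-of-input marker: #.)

No

FIRST(= /) = { = } and FIRST(T) = { ), ; }.
The FIRST sets are disjoint and neither alternative is nullable — no conflict.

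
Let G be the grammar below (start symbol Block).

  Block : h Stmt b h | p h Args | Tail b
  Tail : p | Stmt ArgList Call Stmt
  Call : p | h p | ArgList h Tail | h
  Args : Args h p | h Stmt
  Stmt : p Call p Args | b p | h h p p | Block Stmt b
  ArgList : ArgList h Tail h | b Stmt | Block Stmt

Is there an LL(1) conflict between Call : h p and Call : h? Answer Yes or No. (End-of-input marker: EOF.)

FIRST(h p) = { h } and FIRST(h) = { h }.
Both contain h, so the two alternatives are not disjoint — LL(1) conflict.

Yes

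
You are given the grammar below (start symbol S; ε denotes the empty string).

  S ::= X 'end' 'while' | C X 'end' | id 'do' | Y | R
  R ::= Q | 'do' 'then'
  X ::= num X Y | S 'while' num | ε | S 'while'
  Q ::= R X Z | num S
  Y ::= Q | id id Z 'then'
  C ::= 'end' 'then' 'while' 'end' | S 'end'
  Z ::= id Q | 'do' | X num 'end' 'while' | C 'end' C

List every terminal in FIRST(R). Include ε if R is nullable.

From R ::= Q: add FIRST(Q) = { 'do', num }.
R ::= 'do' 'then' contributes {'do'}.
Union: FIRST(R) = { 'do', num }.

{ 'do', num }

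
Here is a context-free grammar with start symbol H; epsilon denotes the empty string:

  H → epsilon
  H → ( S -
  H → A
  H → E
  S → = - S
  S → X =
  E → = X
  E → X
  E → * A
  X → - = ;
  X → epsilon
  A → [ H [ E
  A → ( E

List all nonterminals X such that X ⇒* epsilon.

{ E, H, X }

Directly nullable (have an epsilon-production): H, X.
E → X with every symbol nullable, so E is nullable.
No other nonterminal has a production whose RHS symbols are all nullable.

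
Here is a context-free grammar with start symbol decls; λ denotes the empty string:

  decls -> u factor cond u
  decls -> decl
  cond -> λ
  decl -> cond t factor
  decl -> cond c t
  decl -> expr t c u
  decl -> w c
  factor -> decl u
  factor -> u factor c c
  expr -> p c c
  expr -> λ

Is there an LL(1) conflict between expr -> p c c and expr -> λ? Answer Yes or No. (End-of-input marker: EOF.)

FIRST(p c c) = { p } and FIRST(λ) = { λ }.
The second is nullable but FOLLOW(expr) = { t } is disjoint from FIRST of the first.

No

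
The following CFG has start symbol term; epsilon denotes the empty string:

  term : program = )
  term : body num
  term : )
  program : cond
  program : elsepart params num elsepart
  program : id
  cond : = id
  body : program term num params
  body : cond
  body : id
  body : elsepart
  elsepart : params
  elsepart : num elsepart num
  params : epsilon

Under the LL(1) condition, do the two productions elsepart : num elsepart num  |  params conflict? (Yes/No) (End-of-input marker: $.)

FIRST(num elsepart num) = { num } and FIRST(params) = { epsilon }.
The second alternative is nullable and FOLLOW(elsepart) = { ), =, id, num } shares num with FIRST of the first — conflict.

Yes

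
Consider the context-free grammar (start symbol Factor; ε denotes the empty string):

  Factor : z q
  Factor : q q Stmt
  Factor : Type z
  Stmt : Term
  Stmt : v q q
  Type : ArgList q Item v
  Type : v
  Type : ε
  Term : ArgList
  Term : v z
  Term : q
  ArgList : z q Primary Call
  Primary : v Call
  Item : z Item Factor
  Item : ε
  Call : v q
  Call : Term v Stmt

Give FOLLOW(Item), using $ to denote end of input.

In Type : ArgList q Item v: add FIRST(v) = { v }.
In Item : z Item Factor: add FIRST(Factor) = { q, v, z }.
Union: FOLLOW(Item) = { q, v, z }.

{ q, v, z }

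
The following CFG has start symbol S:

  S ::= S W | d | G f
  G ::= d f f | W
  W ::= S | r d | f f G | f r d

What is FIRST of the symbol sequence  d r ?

{ d }

d is a terminal; add {d} and stop.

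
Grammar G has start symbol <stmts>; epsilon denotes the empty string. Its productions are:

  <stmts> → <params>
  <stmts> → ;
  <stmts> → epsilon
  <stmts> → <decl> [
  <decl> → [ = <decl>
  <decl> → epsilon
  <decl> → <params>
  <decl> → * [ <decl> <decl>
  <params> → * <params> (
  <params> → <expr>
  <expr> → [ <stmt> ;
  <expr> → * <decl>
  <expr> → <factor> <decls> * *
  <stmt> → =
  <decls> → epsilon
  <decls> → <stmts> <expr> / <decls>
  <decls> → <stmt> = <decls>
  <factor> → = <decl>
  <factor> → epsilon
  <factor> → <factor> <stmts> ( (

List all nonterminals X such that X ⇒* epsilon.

Directly nullable (have an epsilon-production): <stmts>, <decl>, <decls>, <factor>.
No other nonterminal has a production whose RHS symbols are all nullable.

{ <decl>, <decls>, <factor>, <stmts> }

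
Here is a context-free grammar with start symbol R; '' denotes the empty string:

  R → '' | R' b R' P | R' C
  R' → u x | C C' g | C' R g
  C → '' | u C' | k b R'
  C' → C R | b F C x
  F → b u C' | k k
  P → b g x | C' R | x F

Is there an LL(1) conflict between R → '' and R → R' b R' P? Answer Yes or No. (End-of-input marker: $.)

FIRST('') = { '' } and FIRST(R' b R' P) = { b, g, k, u }.
The first alternative is nullable and FOLLOW(R) = { $, b, g, k, u, x } shares b with FIRST of the second — conflict.

Yes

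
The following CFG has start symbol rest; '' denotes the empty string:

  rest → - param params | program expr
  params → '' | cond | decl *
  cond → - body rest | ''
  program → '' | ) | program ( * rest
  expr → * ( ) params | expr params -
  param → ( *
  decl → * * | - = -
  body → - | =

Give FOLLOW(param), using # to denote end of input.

In rest → - param params: add FIRST(params)\{''} = { *, - }.
  Since params is nullable, also add FOLLOW(rest) = { #, (, *, - }.
Union: FOLLOW(param) = { #, (, *, - }.

{ #, (, *, - }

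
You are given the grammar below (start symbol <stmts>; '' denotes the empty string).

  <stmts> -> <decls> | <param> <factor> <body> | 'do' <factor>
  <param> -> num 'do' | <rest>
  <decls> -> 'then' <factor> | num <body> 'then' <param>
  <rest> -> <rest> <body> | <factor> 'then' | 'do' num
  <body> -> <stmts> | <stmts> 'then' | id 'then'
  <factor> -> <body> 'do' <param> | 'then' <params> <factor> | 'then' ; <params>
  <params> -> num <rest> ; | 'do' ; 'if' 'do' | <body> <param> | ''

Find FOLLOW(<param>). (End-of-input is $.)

{ $, 'do', 'then', ;, id, num }

In <stmts> -> <param> <factor> <body>: add FIRST(<factor> <body>) = { 'do', 'then', id, num }.
In <decls> -> num <body> 'then' <param>: <param> is at the end, add FOLLOW(<decls>) = { $, 'do', 'then', ;, id, num }.
In <factor> -> <body> 'do' <param>: <param> is at the end, add FOLLOW(<factor>) = { $, 'do', 'then', ;, id, num }.
In <params> -> <body> <param>: <param> is at the end, add FOLLOW(<params>) = { $, 'do', 'then', ;, id, num }.
Union: FOLLOW(<param>) = { $, 'do', 'then', ;, id, num }.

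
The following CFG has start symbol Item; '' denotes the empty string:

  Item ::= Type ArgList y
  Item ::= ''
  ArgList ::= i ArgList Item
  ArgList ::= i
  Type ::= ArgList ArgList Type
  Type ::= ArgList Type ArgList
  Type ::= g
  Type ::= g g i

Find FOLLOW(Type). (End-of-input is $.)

{ i }

In Item ::= Type ArgList y: add FIRST(ArgList y) = { i }.
In Type ::= ArgList ArgList Type: Type is at the end, add FOLLOW(Type) = { i }.
In Type ::= ArgList Type ArgList: add FIRST(ArgList) = { i }.
Union: FOLLOW(Type) = { i }.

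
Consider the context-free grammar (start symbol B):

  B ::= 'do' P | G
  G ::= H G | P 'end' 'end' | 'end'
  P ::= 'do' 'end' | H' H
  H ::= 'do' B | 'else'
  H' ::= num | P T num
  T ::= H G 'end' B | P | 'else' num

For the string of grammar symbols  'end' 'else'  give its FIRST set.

'end' is a terminal; add {'end'} and stop.

{ 'end' }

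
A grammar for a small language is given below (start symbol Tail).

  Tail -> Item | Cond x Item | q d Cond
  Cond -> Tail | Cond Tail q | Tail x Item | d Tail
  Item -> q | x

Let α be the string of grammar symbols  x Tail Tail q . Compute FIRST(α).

{ x }

x is a terminal; add {x} and stop.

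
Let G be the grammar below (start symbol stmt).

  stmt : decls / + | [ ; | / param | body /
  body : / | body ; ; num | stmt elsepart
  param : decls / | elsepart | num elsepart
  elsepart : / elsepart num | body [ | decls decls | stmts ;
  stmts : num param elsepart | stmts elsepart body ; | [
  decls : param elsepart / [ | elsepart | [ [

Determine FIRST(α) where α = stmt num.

{ /, [, num }

Add FIRST(stmt) = { /, [, num }; stmt is not nullable, stop.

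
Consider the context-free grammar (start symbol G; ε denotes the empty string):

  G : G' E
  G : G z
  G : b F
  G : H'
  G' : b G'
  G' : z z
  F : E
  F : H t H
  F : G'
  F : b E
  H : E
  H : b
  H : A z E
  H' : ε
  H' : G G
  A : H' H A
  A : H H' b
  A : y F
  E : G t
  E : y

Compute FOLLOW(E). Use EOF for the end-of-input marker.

{ EOF, b, t, y, z }

In G : G' E: E is at the end, add FOLLOW(G) = { EOF, b, t, y, z }.
In F : E: E is at the end, add FOLLOW(F) = { EOF, b, t, y, z }.
In F : b E: E is at the end, add FOLLOW(F) = { EOF, b, t, y, z }.
In H : E: E is at the end, add FOLLOW(H) = { EOF, b, t, y, z }.
In H : A z E: E is at the end, add FOLLOW(H) = { EOF, b, t, y, z }.
Union: FOLLOW(E) = { EOF, b, t, y, z }.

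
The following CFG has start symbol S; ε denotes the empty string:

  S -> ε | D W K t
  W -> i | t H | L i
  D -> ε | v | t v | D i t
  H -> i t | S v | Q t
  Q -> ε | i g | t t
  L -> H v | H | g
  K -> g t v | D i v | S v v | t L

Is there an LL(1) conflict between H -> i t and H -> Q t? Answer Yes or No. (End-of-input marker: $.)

Yes

FIRST(i t) = { i } and FIRST(Q t) = { i, t }.
Both contain i, so the two alternatives are not disjoint — LL(1) conflict.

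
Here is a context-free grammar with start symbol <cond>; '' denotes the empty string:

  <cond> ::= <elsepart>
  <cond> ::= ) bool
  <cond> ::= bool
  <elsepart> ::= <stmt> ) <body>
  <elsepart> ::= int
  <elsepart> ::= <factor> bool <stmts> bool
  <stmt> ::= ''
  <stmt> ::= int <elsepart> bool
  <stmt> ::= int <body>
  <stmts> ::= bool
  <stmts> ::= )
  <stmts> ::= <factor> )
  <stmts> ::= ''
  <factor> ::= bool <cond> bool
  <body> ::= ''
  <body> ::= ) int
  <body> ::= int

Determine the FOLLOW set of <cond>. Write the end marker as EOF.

{ EOF, bool }

<cond> is the start symbol, so EOF ∈ FOLLOW(<cond>).
In <factor> ::= bool <cond> bool: add FIRST(bool) = { bool }.
Union: FOLLOW(<cond>) = { EOF, bool }.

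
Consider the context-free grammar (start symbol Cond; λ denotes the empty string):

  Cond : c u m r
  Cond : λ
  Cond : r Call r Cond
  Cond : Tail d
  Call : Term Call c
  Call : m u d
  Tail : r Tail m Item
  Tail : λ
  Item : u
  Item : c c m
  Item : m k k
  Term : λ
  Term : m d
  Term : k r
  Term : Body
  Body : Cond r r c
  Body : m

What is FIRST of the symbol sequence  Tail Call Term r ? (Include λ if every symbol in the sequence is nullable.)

Add FIRST(Tail)\{λ} = { r }; Tail is nullable, continue.
Add FIRST(Call) = { c, d, k, m, r }; Call is not nullable, stop.

{ c, d, k, m, r }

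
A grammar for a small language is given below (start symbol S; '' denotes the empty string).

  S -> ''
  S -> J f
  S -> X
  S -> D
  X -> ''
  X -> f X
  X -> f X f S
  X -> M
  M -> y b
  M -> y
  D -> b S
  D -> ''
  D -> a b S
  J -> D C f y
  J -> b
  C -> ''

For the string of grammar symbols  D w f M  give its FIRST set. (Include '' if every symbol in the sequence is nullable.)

Add FIRST(D)\{''} = { a, b }; D is nullable, continue.
w is a terminal; add {w} and stop.

{ a, b, w }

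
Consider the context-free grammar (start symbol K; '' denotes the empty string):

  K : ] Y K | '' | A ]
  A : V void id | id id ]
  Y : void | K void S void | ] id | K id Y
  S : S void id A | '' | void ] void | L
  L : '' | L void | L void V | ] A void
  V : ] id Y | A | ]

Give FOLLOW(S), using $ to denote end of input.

{ void }

In Y : K void S void: add FIRST(void) = { void }.
In S : S void id A: add FIRST(void id A) = { void }.
Union: FOLLOW(S) = { void }.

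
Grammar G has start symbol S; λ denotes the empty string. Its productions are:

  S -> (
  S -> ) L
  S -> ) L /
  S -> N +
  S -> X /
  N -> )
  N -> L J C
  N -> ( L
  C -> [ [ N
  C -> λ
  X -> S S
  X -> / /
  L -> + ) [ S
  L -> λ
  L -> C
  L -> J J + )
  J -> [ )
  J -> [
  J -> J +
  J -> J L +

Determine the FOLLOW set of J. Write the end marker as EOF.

{ EOF, (, ), +, /, [ }

In N -> L J C: add FIRST(C)\{λ} = { [ }.
  Since C is nullable, also add FOLLOW(N) = { EOF, (, ), +, /, [ }.
In L -> J J + ): add FIRST(J + )) = { [ }.
In L -> J J + ): add FIRST(+ )) = { + }.
In J -> J +: add FIRST(+) = { + }.
In J -> J L +: add FIRST(L +) = { +, [ }.
Union: FOLLOW(J) = { EOF, (, ), +, /, [ }.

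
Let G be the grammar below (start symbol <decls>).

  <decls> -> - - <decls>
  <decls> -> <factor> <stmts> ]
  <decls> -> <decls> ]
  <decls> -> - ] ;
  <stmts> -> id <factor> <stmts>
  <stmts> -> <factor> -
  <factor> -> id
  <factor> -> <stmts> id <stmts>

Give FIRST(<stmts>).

<stmts> -> id <factor> <stmts> contributes {id}.
From <stmts> -> <factor> -: add FIRST(<factor>) = { id }.
Union: FIRST(<stmts>) = { id }.

{ id }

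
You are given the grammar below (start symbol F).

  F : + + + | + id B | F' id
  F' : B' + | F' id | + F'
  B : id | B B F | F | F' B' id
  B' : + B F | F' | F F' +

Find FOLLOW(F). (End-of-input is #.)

{ #, +, id }

F is the start symbol, so # ∈ FOLLOW(F).
In B : B B F: F is at the end, add FOLLOW(B) = { #, +, id }.
In B : F: F is at the end, add FOLLOW(B) = { #, +, id }.
In B' : + B F: F is at the end, add FOLLOW(B') = { +, id }.
In B' : F F' +: add FIRST(F' +) = { + }.
Union: FOLLOW(F) = { #, +, id }.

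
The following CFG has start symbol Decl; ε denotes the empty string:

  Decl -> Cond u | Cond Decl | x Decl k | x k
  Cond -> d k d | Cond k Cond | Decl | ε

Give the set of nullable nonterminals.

{ Cond }

Directly nullable (have an ε-production): Cond.
No other nonterminal has a production whose RHS symbols are all nullable.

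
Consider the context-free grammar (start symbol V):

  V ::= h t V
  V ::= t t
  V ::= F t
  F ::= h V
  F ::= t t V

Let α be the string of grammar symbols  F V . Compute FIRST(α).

{ h, t }

Add FIRST(F) = { h, t }; F is not nullable, stop.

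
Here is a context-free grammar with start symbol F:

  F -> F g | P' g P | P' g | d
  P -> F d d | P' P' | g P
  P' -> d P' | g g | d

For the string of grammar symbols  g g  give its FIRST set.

{ g }

g is a terminal; add {g} and stop.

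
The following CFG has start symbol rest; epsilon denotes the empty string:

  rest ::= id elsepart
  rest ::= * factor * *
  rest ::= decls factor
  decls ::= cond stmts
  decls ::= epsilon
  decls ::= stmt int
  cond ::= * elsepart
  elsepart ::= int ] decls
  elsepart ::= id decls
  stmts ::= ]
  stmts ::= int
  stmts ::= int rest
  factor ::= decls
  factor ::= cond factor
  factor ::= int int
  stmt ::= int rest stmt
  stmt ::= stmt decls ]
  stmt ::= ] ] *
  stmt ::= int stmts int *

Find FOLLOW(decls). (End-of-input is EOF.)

{ EOF, *, ], int }

In rest ::= decls factor: add FIRST(factor)\{epsilon} = { *, ], int }.
  Since factor is nullable, also add FOLLOW(rest) = { EOF, *, ], int }.
In elsepart ::= int ] decls: decls is at the end, add FOLLOW(elsepart) = { EOF, *, ], int }.
In elsepart ::= id decls: decls is at the end, add FOLLOW(elsepart) = { EOF, *, ], int }.
In factor ::= decls: decls is at the end, add FOLLOW(factor) = { EOF, *, ], int }.
In stmt ::= stmt decls ]: add FIRST(]) = { ] }.
Union: FOLLOW(decls) = { EOF, *, ], int }.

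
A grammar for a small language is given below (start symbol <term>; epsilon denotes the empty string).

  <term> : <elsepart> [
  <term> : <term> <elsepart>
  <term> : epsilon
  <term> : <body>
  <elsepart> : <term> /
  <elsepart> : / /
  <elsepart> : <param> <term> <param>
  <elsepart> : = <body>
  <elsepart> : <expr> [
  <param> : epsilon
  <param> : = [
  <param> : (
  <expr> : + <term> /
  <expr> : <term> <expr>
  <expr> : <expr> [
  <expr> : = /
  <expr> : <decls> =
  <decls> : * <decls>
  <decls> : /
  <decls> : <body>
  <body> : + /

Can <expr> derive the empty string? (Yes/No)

No

Nullable nonterminals: <elsepart>, <param>, <term>.
No production of <expr> has an RHS whose symbols are all nullable, so <expr> is not nullable.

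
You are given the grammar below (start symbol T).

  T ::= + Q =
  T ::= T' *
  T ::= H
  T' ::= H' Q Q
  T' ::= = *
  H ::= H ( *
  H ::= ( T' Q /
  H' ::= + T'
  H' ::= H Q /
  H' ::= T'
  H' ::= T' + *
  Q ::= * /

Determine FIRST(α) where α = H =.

{ ( }

Add FIRST(H) = { ( }; H is not nullable, stop.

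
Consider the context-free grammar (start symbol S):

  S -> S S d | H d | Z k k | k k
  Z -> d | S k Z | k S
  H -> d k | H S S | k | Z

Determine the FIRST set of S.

From S -> S S d: add FIRST(S) = { d, k }.
From S -> H d: add FIRST(H) = { d, k }.
From S -> Z k k: add FIRST(Z) = { d, k }.
S -> k k contributes {k}.
Union: FIRST(S) = { d, k }.

{ d, k }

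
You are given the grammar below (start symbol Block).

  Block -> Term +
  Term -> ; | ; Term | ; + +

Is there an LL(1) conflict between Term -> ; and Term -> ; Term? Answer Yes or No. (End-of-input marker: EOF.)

FIRST(;) = { ; } and FIRST(; Term) = { ; }.
Both contain ;, so the two alternatives are not disjoint — LL(1) conflict.

Yes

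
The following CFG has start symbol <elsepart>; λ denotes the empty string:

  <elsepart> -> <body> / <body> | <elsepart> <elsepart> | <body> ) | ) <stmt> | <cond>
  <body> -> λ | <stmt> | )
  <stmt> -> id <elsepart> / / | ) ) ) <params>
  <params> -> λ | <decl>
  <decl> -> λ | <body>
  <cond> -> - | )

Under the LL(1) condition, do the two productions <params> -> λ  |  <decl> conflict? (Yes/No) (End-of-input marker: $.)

Yes

FIRST(λ) = { λ } and FIRST(<decl>) = { ), id, λ }.
Both alternatives are nullable, violating the LL(1) condition.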